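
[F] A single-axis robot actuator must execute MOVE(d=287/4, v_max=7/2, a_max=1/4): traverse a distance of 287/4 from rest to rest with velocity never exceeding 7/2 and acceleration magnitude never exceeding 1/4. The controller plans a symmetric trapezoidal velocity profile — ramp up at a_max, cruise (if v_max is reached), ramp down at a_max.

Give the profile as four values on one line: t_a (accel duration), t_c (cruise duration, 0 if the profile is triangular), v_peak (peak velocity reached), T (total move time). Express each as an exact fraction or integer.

(v_max)²/a_max = (7/2)²/(1/4) = 49
287/4 ≥ 49 → trapezoidal
t_a = (7/2)/(1/4) = 14; v_peak = 7/2
d_cruise = 287/4 − 49 = 91/4; t_c = (91/4)/(7/2) = 13/2
T = 2·14 + 13/2 = 69/2

t_a=14 t_c=13/2 v_peak=7/2 T=69/2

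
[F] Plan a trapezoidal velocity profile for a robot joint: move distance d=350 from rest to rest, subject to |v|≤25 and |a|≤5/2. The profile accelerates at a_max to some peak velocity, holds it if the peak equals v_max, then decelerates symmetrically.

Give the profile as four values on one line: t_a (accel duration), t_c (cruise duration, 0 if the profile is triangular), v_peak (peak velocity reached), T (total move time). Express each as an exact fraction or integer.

vₘ²/aₘ = 25²/(5/2) = 250
350 ≥ 250 ⇒ cruise phase
t_a = 25/(5/2) = 10; v_peak = 25
d_cruise = 350 − 250 = 100; t_c = 100/25 = 4
T = 2·10 + 4 = 24

t_a=10 t_c=4 v_peak=25 T=24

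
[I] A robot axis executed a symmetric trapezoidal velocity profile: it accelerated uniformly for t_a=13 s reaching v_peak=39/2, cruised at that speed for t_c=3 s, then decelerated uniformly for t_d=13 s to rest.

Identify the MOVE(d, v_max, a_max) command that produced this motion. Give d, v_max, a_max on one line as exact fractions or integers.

d=312 v_max=39/2 a_max=3/2

a_max = (39/2)/13 = 3/2
d_a = ½·39/2·13 = 507/4; d_c = 39/2·3 = 117/2
d = 2·507/4 + 117/2 = 312
t_c = 3 > 0 ⇒ limit active, v_max = 39/2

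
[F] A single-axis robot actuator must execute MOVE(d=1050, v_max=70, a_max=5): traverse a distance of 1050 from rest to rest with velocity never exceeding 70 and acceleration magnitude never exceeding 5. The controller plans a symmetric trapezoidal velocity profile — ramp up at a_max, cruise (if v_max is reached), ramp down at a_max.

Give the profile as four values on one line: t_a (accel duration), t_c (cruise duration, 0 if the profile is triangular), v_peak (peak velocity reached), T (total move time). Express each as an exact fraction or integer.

vₘ²/aₘ = 70²/5 = 980
1050 ≥ 980 → trapezoidal
t_a = 70/5 = 14; v_peak = 70
d_cruise = 1050 − 980 = 70; t_c = 70/70 = 1
T = 2·14 + 1 = 29

t_a=14 t_c=1 v_peak=70 T=29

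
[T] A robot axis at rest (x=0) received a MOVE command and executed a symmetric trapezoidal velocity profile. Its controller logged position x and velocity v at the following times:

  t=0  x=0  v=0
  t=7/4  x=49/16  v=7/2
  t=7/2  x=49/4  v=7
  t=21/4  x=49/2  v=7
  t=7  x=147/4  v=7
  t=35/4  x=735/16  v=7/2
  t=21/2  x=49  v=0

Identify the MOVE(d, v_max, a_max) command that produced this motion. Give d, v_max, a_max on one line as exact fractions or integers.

final state: t=21/2, x=49, v=0 → d = 49
a_max = (7/2−0)/(7/4−0) = 2
max v = 7 over t∈[7/2,7] → v_max = 7
check: 7·(7/2+7/2) = 49 ✓

d=49 v_max=7 a_max=2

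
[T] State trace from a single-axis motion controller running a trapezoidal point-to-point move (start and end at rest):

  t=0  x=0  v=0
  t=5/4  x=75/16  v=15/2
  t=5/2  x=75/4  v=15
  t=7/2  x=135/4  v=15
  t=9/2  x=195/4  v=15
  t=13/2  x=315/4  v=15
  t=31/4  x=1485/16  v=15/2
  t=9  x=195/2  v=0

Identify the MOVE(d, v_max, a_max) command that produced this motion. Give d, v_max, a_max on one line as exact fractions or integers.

d=195/2 v_max=15 a_max=6

final state: t=9, x=195/2, v=0 → d = 195/2
a_max = (15/2−0)/(5/4−0) = 6
max v = 15 over t∈[5/2,13/2] → v_max = 15
check: 15·(5/2+4) = 195/2 ✓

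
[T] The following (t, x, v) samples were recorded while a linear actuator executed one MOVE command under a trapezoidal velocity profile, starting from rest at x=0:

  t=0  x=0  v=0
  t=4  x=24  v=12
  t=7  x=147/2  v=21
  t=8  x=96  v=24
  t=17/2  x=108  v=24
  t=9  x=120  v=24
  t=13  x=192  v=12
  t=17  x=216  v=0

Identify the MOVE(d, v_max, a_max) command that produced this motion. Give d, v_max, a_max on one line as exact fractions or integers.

d=216 v_max=24 a_max=3

final state: t=17, x=216, v=0 → d = 216
a_max = (12−0)/(4−0) = 3
max v = 24 over t∈[8,9] → v_max = 24
check: 24·(8+1) = 216 ✓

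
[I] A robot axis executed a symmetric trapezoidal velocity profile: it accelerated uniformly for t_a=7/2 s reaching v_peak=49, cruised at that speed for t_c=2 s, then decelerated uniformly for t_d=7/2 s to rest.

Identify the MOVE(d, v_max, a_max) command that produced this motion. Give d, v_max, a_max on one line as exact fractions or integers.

a_max = 49/(7/2) = 14
d_a = ½·49·7/2 = 343/4; d_c = 49·2 = 98
d = 2·343/4 + 98 = 539/2
t_c = 2 > 0 → v_max = v_peak = 49

d=539/2 v_max=49 a_max=14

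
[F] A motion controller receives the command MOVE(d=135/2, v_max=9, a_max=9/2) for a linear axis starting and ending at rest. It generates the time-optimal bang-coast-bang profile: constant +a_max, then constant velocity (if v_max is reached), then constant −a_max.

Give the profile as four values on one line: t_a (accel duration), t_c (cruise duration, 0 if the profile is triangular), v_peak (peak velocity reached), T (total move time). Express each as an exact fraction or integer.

t_a=2 t_c=11/2 v_peak=9 T=19/2

(v_max)²/a_max = 9²/(9/2) = 18
135/2 ≥ 18 ⇒ cruise phase
t_a = 9/(9/2) = 2; v_peak = 9
d_cruise = 135/2 − 18 = 99/2; t_c = (99/2)/9 = 11/2
T = 2·2 + 11/2 = 19/2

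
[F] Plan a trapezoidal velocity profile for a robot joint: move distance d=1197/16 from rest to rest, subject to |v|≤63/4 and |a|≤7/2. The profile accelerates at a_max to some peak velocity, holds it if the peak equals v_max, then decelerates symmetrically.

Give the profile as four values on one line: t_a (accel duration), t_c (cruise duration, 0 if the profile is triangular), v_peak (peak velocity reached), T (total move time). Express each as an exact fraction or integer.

t_a=9/2 t_c=1/4 v_peak=63/4 T=37/4

vₘ²/aₘ = (63/4)²/(7/2) = 567/8
1197/16 ≥ 567/8 ⇒ cruise phase
t_a = (63/4)/(7/2) = 9/2; v_peak = 63/4
d_cruise = 1197/16 − 567/8 = 63/16; t_c = (63/16)/(63/4) = 1/4
T = 2·9/2 + 1/4 = 37/4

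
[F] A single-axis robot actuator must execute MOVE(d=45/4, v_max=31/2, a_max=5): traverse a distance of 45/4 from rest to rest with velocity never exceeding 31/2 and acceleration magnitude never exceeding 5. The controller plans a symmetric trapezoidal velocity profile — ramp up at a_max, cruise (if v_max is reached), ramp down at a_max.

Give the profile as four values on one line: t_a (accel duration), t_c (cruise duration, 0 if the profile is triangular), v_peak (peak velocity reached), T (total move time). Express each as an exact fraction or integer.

(v_max)²/a_max = (31/2)²/5 = 961/20
45/4 < 961/20 so t_c = 0
v_peak = √(45/4·5) = √(225/4) = 15/2
t_a = (15/2)/5 = 3/2; t_c = 0
T = 2·3/2 = 3

t_a=3/2 t_c=0 v_peak=15/2 T=3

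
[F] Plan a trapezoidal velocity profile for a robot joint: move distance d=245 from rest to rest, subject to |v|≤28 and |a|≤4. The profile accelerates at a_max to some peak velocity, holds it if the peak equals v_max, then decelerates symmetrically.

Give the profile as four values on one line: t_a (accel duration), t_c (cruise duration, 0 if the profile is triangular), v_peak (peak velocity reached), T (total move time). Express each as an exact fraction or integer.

(v_max)²/a_max = 28²/4 = 196
245 ≥ 196 so v_max reached
t_a = 28/4 = 7; v_peak = 28
d_cruise = 245 − 196 = 49; t_c = 49/28 = 7/4
T = 2·7 + 7/4 = 63/4

t_a=7 t_c=7/4 v_peak=28 T=63/4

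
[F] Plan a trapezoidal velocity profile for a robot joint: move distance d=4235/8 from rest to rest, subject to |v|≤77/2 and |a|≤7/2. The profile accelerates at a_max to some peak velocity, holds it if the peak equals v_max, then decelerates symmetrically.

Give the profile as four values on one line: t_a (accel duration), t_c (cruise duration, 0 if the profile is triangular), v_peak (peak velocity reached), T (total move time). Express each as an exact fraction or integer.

t_a=11 t_c=11/4 v_peak=77/2 T=99/4

v_max²/a_max = (77/2)²/(7/2) = 847/2
4235/8 ≥ 847/2 ⇒ cruise phase
t_a = (77/2)/(7/2) = 11; v_peak = 77/2
d_cruise = 4235/8 − 847/2 = 847/8; t_c = (847/8)/(77/2) = 11/4
T = 2·11 + 11/4 = 99/4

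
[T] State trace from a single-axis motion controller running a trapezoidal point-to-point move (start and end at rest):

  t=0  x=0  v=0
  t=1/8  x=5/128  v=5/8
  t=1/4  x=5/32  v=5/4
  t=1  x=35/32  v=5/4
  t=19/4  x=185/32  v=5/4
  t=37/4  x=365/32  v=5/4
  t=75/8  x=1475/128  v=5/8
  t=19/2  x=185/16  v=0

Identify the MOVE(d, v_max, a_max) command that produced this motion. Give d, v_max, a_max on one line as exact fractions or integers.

d=185/16 v_max=5/4 a_max=5

final state: t=19/2, x=185/16, v=0 → d = 185/16
a_max = (5/8−0)/(1/8−0) = 5
max v = 5/4 over t∈[1/4,37/4] → v_max = 5/4
check: 5/4·(1/4+9) = 185/16 ✓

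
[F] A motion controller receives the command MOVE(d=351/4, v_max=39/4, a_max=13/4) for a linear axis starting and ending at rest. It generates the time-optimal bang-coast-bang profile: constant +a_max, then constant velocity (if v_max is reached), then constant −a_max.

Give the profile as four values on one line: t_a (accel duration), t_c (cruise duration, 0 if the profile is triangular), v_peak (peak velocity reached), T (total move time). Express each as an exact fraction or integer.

(v_max)²/a_max = (39/4)²/(13/4) = 117/4
351/4 ≥ 117/4 so v_max reached
t_a = (39/4)/(13/4) = 3; v_peak = 39/4
d_cruise = 351/4 − 117/4 = 117/2; t_c = (117/2)/(39/4) = 6
T = 2·3 + 6 = 12

t_a=3 t_c=6 v_peak=39/4 T=12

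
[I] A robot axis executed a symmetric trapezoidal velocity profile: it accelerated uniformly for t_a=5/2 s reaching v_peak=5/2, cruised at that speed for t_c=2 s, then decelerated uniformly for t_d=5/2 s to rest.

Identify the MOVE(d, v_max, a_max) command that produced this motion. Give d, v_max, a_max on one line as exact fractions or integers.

d=45/4 v_max=5/2 a_max=1

a_max = (5/2)/(5/2) = 1
d_a = ½·5/2·5/2 = 25/8; d_c = 5/2·2 = 5
d = 2·25/8 + 5 = 45/4
t_c = 2 > 0 ⇒ limit active, v_max = 5/2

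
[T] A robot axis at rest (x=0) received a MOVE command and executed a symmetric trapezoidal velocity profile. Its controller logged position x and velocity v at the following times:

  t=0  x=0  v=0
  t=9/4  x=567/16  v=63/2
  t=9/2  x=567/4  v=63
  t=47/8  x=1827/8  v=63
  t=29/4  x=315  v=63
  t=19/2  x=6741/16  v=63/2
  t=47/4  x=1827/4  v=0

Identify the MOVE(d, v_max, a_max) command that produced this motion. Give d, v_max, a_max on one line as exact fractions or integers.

final state: t=47/4, x=1827/4, v=0 → d = 1827/4
a_max = (63/2−0)/(9/4−0) = 14
max v = 63 over t∈[9/2,29/4] → v_max = 63
check: 63·(9/2+11/4) = 1827/4 ✓

d=1827/4 v_max=63 a_max=14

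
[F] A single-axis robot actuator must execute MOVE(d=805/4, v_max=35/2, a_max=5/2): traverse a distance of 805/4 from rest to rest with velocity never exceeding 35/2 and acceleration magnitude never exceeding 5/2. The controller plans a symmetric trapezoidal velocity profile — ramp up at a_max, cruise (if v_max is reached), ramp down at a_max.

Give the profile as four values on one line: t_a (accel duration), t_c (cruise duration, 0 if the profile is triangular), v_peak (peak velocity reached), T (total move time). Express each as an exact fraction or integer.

v_max²/a_max = (35/2)²/(5/2) = 245/2
805/4 ≥ 245/2 so v_max reached
t_a = (35/2)/(5/2) = 7; v_peak = 35/2
d_cruise = 805/4 − 245/2 = 315/4; t_c = (315/4)/(35/2) = 9/2
T = 2·7 + 9/2 = 37/2

t_a=7 t_c=9/2 v_peak=35/2 T=37/2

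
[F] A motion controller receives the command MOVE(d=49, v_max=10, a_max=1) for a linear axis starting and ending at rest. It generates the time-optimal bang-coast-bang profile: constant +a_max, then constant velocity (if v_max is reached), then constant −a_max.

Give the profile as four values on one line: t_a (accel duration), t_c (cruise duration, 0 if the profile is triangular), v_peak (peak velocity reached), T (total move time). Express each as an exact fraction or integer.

vₘ²/aₘ = 10²/1 = 100
49 < 100 ⇒ no cruise
v_peak = √(49·1) = √49 = 7
t_a = 7/1 = 7; t_c = 0
T = 2·7 = 14

t_a=7 t_c=0 v_peak=7 T=14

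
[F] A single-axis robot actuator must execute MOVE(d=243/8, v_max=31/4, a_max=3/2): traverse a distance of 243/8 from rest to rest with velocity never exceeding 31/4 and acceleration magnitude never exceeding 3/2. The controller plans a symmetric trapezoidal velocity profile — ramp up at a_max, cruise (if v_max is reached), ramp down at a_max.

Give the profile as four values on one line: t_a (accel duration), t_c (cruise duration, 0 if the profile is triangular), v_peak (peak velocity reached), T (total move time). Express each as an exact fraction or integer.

v_max²/a_max = (31/4)²/(3/2) = 961/24
243/8 < 961/24 ⇒ no cruise
v_peak = √(243/8·3/2) = √(729/16) = 27/4
t_a = (27/4)/(3/2) = 9/2; t_c = 0
T = 2·9/2 = 9

t_a=9/2 t_c=0 v_peak=27/4 T=9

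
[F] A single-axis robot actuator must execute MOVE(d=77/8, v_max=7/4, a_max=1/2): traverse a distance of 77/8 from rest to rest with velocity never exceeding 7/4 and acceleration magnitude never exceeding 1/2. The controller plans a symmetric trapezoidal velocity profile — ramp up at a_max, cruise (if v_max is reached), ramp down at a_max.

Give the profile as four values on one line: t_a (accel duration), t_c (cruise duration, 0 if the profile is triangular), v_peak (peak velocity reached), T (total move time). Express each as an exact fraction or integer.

(v_max)²/a_max = (7/4)²/(1/2) = 49/8
77/8 ≥ 49/8 ⇒ cruise phase
t_a = (7/4)/(1/2) = 7/2; v_peak = 7/4
d_cruise = 77/8 − 49/8 = 7/2; t_c = (7/2)/(7/4) = 2
T = 2·7/2 + 2 = 9

t_a=7/2 t_c=2 v_peak=7/4 T=9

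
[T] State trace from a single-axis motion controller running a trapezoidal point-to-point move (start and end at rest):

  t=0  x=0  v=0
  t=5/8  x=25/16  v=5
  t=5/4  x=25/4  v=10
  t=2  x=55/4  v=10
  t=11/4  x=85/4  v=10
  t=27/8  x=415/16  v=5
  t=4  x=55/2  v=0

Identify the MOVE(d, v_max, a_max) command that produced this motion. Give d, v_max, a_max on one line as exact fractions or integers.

final state: t=4, x=55/2, v=0 → d = 55/2
a_max = (5−0)/(5/8−0) = 8
max v = 10 over t∈[5/4,11/4] → v_max = 10
check: 10·(5/4+3/2) = 55/2 ✓

d=55/2 v_max=10 a_max=8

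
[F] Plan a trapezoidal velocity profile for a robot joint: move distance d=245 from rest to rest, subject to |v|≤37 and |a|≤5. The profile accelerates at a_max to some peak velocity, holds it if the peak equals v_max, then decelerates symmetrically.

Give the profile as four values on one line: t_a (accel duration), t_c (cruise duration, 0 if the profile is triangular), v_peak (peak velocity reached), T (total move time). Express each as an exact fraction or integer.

v_max²/a_max = 37²/5 = 1369/5
245 < 1369/5 ⇒ no cruise
v_peak = √(245·5) = √1225 = 35
t_a = 35/5 = 7; t_c = 0
T = 2·7 = 14

t_a=7 t_c=0 v_peak=35 T=14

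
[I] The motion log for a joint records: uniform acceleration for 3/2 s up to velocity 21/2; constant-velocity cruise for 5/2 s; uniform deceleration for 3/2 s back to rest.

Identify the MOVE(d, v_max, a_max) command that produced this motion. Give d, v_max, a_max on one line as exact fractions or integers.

d=42 v_max=21/2 a_max=7

a_max = (21/2)/(3/2) = 7
d_a = ½·21/2·3/2 = 63/8; d_c = 21/2·5/2 = 105/4
d = 2·63/8 + 105/4 = 42
t_c = 5/2 > 0 → v_max = v_peak = 21/2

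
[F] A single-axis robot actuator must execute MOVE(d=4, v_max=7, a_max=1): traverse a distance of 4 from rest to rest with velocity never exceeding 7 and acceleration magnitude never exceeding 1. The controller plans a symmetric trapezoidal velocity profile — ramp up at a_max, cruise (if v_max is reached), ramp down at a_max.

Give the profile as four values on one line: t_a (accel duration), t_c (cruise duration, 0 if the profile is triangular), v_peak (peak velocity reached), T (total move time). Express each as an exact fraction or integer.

t_a=2 t_c=0 v_peak=2 T=4

v_max²/a_max = 7²/1 = 49
4 < 49 → triangular
v_peak = √(4·1) = √4 = 2
t_a = 2/1 = 2; t_c = 0
T = 2·2 = 4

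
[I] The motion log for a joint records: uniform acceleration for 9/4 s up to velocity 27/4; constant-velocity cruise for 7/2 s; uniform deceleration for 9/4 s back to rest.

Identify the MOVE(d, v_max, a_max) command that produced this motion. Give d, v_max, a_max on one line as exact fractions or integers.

d=621/16 v_max=27/4 a_max=3

a_max = (27/4)/(9/4) = 3
d_a = ½·27/4·9/4 = 243/32; d_c = 27/4·7/2 = 189/8
d = 2·243/32 + 189/8 = 621/16
t_c = 7/2 > 0 ⇒ limit active, v_max = 27/4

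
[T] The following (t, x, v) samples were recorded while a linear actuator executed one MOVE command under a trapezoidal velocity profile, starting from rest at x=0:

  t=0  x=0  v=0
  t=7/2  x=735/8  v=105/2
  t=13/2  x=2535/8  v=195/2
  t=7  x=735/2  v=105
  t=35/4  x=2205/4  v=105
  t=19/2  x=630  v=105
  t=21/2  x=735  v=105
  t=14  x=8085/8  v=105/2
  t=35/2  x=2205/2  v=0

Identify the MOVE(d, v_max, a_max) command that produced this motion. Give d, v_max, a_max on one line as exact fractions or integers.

d=2205/2 v_max=105 a_max=15

final state: t=35/2, x=2205/2, v=0 → d = 2205/2
a_max = (105/2−0)/(7/2−0) = 15
max v = 105 over t∈[7,21/2] → v_max = 105
check: 105·(7+7/2) = 2205/2 ✓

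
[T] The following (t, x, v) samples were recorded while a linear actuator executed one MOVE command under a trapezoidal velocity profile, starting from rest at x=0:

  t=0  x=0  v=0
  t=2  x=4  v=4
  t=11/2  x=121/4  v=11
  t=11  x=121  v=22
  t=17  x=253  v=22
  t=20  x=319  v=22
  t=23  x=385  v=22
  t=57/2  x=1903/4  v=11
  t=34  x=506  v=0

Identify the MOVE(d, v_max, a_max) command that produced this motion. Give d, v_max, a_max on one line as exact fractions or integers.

d=506 v_max=22 a_max=2

final state: t=34, x=506, v=0 → d = 506
a_max = (4−0)/(2−0) = 2
max v = 22 over t∈[11,23] → v_max = 22
check: 22·(11+12) = 506 ✓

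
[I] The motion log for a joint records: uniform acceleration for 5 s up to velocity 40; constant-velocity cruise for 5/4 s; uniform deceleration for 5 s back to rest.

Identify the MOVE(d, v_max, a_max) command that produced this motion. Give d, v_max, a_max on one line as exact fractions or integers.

d=250 v_max=40 a_max=8

a_max = 40/5 = 8
d_a = ½·40·5 = 100; d_c = 40·5/4 = 50
d = 2·100 + 50 = 250
t_c = 5/4 > 0 ⇒ limit active, v_max = 40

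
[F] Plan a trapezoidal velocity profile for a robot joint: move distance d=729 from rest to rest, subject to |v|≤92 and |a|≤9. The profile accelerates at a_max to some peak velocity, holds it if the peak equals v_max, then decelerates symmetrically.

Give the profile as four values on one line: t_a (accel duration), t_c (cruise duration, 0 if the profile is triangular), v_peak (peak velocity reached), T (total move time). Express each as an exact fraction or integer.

(v_max)²/a_max = 92²/9 = 8464/9
729 < 8464/9 → triangular
v_peak = √(729·9) = √6561 = 81
t_a = 81/9 = 9; t_c = 0
T = 2·9 = 18

t_a=9 t_c=0 v_peak=81 T=18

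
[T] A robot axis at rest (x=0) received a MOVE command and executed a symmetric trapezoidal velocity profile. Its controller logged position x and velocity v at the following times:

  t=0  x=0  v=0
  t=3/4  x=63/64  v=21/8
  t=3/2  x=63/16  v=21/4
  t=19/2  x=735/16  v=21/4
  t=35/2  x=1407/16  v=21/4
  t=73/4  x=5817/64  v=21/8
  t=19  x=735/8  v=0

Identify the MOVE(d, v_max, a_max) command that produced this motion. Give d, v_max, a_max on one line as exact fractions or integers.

final state: t=19, x=735/8, v=0 → d = 735/8
a_max = (21/8−0)/(3/4−0) = 7/2
max v = 21/4 over t∈[3/2,35/2] → v_max = 21/4
check: 21/4·(3/2+16) = 735/8 ✓

d=735/8 v_max=21/4 a_max=7/2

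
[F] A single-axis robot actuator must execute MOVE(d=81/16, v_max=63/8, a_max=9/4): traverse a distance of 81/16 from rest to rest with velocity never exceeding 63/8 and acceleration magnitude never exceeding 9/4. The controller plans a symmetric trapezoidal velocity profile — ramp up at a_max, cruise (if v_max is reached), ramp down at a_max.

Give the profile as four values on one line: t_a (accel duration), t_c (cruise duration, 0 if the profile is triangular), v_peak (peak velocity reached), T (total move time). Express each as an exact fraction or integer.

t_a=3/2 t_c=0 v_peak=27/8 T=3

(v_max)²/a_max = (63/8)²/(9/4) = 441/16
81/16 < 441/16 → triangular
v_peak = √(81/16·9/4) = √(729/64) = 27/8
t_a = (27/8)/(9/4) = 3/2; t_c = 0
T = 2·3/2 = 3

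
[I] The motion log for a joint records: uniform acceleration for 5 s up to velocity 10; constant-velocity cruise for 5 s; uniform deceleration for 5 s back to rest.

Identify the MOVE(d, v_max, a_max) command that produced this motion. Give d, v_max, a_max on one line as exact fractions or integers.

a_max = 10/5 = 2
d_a = ½·10·5 = 25; d_c = 10·5 = 50
d = 2·25 + 50 = 100
t_c = 5 > 0 → v_max = v_peak = 10

d=100 v_max=10 a_max=2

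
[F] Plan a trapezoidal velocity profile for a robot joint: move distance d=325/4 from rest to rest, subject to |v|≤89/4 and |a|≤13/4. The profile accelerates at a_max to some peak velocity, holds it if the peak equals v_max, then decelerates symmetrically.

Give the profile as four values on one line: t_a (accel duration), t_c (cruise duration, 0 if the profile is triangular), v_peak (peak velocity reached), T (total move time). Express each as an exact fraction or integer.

t_a=5 t_c=0 v_peak=65/4 T=10

(v_max)²/a_max = (89/4)²/(13/4) = 7921/52
325/4 < 7921/52 so t_c = 0
v_peak = √(325/4·13/4) = √(4225/16) = 65/4
t_a = (65/4)/(13/4) = 5; t_c = 0
T = 2·5 = 10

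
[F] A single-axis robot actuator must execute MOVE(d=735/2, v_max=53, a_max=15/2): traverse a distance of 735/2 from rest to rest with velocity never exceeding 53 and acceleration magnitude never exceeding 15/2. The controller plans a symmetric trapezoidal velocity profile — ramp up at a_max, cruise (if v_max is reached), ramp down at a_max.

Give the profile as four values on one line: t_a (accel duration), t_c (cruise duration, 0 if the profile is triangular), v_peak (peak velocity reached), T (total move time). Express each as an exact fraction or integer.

t_a=7 t_c=0 v_peak=105/2 T=14

v_max²/a_max = 53²/(15/2) = 5618/15
735/2 < 5618/15 ⇒ no cruise
v_peak = √(735/2·15/2) = √(11025/4) = 105/2
t_a = (105/2)/(15/2) = 7; t_c = 0
T = 2·7 = 14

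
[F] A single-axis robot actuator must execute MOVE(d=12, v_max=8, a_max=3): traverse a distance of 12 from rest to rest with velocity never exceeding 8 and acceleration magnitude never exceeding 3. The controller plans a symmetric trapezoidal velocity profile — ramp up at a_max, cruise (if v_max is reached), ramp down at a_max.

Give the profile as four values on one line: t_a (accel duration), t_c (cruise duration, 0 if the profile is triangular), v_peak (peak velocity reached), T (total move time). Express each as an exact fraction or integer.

t_a=2 t_c=0 v_peak=6 T=4

vₘ²/aₘ = 8²/3 = 64/3
12 < 64/3 ⇒ no cruise
v_peak = √(12·3) = √36 = 6
t_a = 6/3 = 2; t_c = 0
T = 2·2 = 4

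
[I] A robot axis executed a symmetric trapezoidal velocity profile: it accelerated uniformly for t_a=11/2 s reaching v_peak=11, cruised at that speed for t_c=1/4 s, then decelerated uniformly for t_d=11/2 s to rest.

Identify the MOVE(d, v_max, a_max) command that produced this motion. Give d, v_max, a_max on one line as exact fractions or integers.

a_max = 11/(11/2) = 2
d_a = ½·11·11/2 = 121/4; d_c = 11·1/4 = 11/4
d = 2·121/4 + 11/4 = 253/4
t_c = 1/4 > 0 → v_max = v_peak = 11

d=253/4 v_max=11 a_max=2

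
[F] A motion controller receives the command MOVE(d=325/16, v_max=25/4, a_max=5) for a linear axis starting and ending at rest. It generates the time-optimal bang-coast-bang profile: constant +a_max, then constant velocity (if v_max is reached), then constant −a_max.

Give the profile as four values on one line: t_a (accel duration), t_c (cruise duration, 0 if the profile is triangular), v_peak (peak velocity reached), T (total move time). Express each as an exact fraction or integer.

t_a=5/4 t_c=2 v_peak=25/4 T=9/2

v_max²/a_max = (25/4)²/5 = 125/16
325/16 ≥ 125/16 → trapezoidal
t_a = (25/4)/5 = 5/4; v_peak = 25/4
d_cruise = 325/16 − 125/16 = 25/2; t_c = (25/2)/(25/4) = 2
T = 2·5/4 + 2 = 9/2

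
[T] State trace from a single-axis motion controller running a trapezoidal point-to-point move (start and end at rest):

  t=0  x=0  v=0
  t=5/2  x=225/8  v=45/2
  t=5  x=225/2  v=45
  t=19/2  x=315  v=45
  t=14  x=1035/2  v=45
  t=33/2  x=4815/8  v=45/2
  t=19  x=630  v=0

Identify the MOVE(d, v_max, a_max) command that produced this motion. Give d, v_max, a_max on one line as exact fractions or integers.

d=630 v_max=45 a_max=9

final state: t=19, x=630, v=0 → d = 630
a_max = (45/2−0)/(5/2−0) = 9
max v = 45 over t∈[5,14] → v_max = 45
check: 45·(5+9) = 630 ✓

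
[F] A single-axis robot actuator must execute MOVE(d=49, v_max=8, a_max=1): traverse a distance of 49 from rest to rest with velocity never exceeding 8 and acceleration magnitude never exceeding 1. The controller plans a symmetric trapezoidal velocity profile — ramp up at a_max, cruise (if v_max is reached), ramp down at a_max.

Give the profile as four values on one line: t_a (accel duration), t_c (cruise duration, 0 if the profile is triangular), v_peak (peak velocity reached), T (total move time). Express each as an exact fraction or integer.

(v_max)²/a_max = 8²/1 = 64
49 < 64 so t_c = 0
v_peak = √(49·1) = √49 = 7
t_a = 7/1 = 7; t_c = 0
T = 2·7 = 14

t_a=7 t_c=0 v_peak=7 T=14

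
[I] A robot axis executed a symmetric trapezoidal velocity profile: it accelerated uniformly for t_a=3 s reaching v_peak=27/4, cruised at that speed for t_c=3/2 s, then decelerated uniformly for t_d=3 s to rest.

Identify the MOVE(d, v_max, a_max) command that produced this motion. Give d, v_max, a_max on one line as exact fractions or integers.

a_max = (27/4)/3 = 9/4
d_a = ½·27/4·3 = 81/8; d_c = 27/4·3/2 = 81/8
d = 2·81/8 + 81/8 = 243/8
t_c = 3/2 > 0 so v_max = 27/4

d=243/8 v_max=27/4 a_max=9/4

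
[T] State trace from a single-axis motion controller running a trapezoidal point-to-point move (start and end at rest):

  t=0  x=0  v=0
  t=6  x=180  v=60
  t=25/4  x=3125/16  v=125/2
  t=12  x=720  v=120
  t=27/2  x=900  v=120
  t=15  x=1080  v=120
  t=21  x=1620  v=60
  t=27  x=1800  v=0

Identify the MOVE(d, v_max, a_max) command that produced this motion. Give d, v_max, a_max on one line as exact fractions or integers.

d=1800 v_max=120 a_max=10

final state: t=27, x=1800, v=0 → d = 1800
a_max = (60−0)/(6−0) = 10
max v = 120 over t∈[12,15] → v_max = 120
check: 120·(12+3) = 1800 ✓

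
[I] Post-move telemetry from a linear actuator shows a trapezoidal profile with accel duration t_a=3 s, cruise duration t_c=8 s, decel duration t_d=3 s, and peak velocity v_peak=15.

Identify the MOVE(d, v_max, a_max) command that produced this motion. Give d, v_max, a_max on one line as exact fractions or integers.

d=165 v_max=15 a_max=5

a_max = 15/3 = 5
d_a = ½·15·3 = 45/2; d_c = 15·8 = 120
d = 2·45/2 + 120 = 165
t_c = 8 > 0 so v_max = 15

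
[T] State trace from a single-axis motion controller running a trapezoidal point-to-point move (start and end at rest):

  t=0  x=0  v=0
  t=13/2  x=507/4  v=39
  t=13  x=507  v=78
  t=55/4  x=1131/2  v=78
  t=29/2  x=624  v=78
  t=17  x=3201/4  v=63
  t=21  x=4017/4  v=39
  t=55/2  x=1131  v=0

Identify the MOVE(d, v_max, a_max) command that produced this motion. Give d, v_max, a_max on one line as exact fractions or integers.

final state: t=55/2, x=1131, v=0 → d = 1131
a_max = (39−0)/(13/2−0) = 6
max v = 78 over t∈[13,29/2] → v_max = 78
check: 78·(13+3/2) = 1131 ✓

d=1131 v_max=78 a_max=6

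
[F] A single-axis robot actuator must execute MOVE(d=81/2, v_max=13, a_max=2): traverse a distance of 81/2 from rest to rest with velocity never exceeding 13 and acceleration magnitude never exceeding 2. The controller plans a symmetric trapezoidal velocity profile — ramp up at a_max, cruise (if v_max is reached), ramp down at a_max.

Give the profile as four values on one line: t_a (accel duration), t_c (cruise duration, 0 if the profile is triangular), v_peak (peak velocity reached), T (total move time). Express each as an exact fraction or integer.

vₘ²/aₘ = 13²/2 = 169/2
81/2 < 169/2 so t_c = 0
v_peak = √(81/2·2) = √81 = 9
t_a = 9/2; t_c = 0
T = 2·9/2 = 9

t_a=9/2 t_c=0 v_peak=9 T=9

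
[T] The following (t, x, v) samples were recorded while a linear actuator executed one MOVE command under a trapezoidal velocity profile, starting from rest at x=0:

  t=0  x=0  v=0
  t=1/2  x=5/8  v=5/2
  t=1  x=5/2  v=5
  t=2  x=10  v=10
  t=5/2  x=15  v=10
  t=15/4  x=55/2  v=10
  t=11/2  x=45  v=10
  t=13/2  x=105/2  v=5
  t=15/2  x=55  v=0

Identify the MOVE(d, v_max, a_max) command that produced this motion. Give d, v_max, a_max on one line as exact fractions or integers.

d=55 v_max=10 a_max=5

final state: t=15/2, x=55, v=0 → d = 55
a_max = (5/2−0)/(1/2−0) = 5
max v = 10 over t∈[2,11/2] → v_max = 10
check: 10·(2+7/2) = 55 ✓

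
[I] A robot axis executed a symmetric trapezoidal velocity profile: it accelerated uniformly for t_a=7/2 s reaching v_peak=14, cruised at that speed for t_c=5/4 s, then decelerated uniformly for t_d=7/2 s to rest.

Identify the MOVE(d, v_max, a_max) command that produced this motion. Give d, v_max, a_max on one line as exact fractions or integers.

a_max = 14/(7/2) = 4
d_a = ½·14·7/2 = 49/2; d_c = 14·5/4 = 35/2
d = 2·49/2 + 35/2 = 133/2
t_c = 5/4 > 0 → v_max = v_peak = 14

d=133/2 v_max=14 a_max=4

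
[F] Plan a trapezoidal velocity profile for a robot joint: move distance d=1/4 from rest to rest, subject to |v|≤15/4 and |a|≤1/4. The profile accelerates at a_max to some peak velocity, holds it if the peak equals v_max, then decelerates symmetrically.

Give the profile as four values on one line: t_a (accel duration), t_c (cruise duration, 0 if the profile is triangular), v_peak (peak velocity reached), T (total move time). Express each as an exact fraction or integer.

v_max²/a_max = (15/4)²/(1/4) = 225/4
1/4 < 225/4 ⇒ no cruise
v_peak = √(1/4·1/4) = √(1/16) = 1/4
t_a = (1/4)/(1/4) = 1; t_c = 0
T = 2·1 = 2

t_a=1 t_c=0 v_peak=1/4 T=2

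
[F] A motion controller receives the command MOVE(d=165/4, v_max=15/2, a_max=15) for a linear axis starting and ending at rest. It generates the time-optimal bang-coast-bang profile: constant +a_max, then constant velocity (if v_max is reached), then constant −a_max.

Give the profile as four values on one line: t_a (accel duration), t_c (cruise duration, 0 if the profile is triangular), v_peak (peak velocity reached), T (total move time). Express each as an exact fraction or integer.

t_a=1/2 t_c=5 v_peak=15/2 T=6

vₘ²/aₘ = (15/2)²/15 = 15/4
165/4 ≥ 15/4 ⇒ cruise phase
t_a = (15/2)/15 = 1/2; v_peak = 15/2
d_cruise = 165/4 − 15/4 = 75/2; t_c = (75/2)/(15/2) = 5
T = 2·1/2 + 5 = 6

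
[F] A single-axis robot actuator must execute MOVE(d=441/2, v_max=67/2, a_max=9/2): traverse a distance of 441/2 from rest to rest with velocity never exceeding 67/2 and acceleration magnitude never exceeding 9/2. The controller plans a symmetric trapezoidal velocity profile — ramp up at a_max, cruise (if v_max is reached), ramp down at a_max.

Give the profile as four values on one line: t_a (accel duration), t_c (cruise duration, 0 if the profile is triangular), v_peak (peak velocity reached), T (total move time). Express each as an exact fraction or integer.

t_a=7 t_c=0 v_peak=63/2 T=14

vₘ²/aₘ = (67/2)²/(9/2) = 4489/18
441/2 < 4489/18 so t_c = 0
v_peak = √(441/2·9/2) = √(3969/4) = 63/2
t_a = (63/2)/(9/2) = 7; t_c = 0
T = 2·7 = 14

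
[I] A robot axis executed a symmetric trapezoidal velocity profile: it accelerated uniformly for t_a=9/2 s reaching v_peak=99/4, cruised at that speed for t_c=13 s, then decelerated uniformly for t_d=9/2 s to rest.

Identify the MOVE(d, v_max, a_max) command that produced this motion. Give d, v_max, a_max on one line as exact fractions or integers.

a_max = (99/4)/(9/2) = 11/2
d_a = ½·99/4·9/2 = 891/16; d_c = 99/4·13 = 1287/4
d = 2·891/16 + 1287/4 = 3465/8
t_c = 13 > 0 → v_max = v_peak = 99/4

d=3465/8 v_max=99/4 a_max=11/2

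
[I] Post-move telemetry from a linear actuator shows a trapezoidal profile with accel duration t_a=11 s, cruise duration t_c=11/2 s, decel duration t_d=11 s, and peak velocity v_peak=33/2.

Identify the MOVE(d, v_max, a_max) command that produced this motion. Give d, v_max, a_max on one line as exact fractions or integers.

a_max = (33/2)/11 = 3/2
d_a = ½·33/2·11 = 363/4; d_c = 33/2·11/2 = 363/4
d = 2·363/4 + 363/4 = 1089/4
t_c = 11/2 > 0 ⇒ limit active, v_max = 33/2

d=1089/4 v_max=33/2 a_max=3/2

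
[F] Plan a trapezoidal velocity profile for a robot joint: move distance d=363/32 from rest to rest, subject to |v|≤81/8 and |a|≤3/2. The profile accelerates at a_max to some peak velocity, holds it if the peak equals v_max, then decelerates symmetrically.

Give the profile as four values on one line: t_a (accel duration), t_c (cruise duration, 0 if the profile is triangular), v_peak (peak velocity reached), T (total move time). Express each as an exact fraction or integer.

(v_max)²/a_max = (81/8)²/(3/2) = 2187/32
363/32 < 2187/32 → triangular
v_peak = √(363/32·3/2) = √(1089/64) = 33/8
t_a = (33/8)/(3/2) = 11/4; t_c = 0
T = 2·11/4 = 11/2

t_a=11/4 t_c=0 v_peak=33/8 T=11/2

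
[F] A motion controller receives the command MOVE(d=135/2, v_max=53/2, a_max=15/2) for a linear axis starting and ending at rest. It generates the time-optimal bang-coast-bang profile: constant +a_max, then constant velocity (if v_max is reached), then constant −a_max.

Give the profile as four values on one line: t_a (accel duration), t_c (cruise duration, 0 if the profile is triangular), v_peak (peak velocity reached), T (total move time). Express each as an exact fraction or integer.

v_max²/a_max = (53/2)²/(15/2) = 2809/30
135/2 < 2809/30 so t_c = 0
v_peak = √(135/2·15/2) = √(2025/4) = 45/2
t_a = (45/2)/(15/2) = 3; t_c = 0
T = 2·3 = 6

t_a=3 t_c=0 v_peak=45/2 T=6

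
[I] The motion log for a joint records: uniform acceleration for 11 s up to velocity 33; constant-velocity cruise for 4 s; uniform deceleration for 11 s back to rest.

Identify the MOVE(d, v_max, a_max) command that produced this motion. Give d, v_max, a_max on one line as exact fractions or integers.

d=495 v_max=33 a_max=3

a_max = 33/11 = 3
d_a = ½·33·11 = 363/2; d_c = 33·4 = 132
d = 2·363/2 + 132 = 495
t_c = 4 > 0 ⇒ limit active, v_max = 33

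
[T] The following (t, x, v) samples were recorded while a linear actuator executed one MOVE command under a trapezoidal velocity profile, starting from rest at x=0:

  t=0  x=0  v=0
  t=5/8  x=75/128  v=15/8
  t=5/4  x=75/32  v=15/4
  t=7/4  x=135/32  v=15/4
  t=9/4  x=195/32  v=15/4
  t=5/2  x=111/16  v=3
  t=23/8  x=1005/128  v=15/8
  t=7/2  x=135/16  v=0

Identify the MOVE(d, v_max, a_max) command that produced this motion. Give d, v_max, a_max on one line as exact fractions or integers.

d=135/16 v_max=15/4 a_max=3

final state: t=7/2, x=135/16, v=0 → d = 135/16
a_max = (15/8−0)/(5/8−0) = 3
max v = 15/4 over t∈[5/4,9/4] → v_max = 15/4
check: 15/4·(5/4+1) = 135/16 ✓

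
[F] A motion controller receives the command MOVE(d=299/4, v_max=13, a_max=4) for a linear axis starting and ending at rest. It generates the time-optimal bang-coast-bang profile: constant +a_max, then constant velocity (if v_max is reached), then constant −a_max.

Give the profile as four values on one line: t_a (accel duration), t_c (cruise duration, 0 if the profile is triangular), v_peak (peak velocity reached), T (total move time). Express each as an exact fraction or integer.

t_a=13/4 t_c=5/2 v_peak=13 T=9

(v_max)²/a_max = 13²/4 = 169/4
299/4 ≥ 169/4 so v_max reached
t_a = 13/4; v_peak = 13
d_cruise = 299/4 − 169/4 = 65/2; t_c = (65/2)/13 = 5/2
T = 2·13/4 + 5/2 = 9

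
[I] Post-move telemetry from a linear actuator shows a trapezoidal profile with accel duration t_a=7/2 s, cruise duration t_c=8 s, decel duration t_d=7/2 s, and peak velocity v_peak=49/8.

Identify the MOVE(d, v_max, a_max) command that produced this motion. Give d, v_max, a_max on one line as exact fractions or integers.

a_max = (49/8)/(7/2) = 7/4
d_a = ½·49/8·7/2 = 343/32; d_c = 49/8·8 = 49
d = 2·343/32 + 49 = 1127/16
t_c = 8 > 0 so v_max = 49/8

d=1127/16 v_max=49/8 a_max=7/4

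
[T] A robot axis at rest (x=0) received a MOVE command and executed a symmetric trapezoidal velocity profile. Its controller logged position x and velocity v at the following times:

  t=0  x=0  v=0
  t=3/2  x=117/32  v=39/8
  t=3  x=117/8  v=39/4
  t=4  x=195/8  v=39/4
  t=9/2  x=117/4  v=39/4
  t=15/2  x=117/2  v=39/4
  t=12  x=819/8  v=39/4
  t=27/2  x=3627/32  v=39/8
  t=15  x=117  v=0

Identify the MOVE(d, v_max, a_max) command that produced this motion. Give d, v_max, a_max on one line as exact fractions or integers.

d=117 v_max=39/4 a_max=13/4

final state: t=15, x=117, v=0 → d = 117
a_max = (39/8−0)/(3/2−0) = 13/4
max v = 39/4 over t∈[3,12] → v_max = 39/4
check: 39/4·(3+9) = 117 ✓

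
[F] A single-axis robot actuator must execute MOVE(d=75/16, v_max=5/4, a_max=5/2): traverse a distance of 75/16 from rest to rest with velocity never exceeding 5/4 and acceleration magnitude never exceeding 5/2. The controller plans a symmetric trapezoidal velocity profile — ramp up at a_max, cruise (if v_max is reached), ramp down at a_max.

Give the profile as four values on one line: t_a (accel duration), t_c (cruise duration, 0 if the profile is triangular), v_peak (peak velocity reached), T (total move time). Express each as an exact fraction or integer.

vₘ²/aₘ = (5/4)²/(5/2) = 5/8
75/16 ≥ 5/8 ⇒ cruise phase
t_a = (5/4)/(5/2) = 1/2; v_peak = 5/4
d_cruise = 75/16 − 5/8 = 65/16; t_c = (65/16)/(5/4) = 13/4
T = 2·1/2 + 13/4 = 17/4

t_a=1/2 t_c=13/4 v_peak=5/4 T=17/4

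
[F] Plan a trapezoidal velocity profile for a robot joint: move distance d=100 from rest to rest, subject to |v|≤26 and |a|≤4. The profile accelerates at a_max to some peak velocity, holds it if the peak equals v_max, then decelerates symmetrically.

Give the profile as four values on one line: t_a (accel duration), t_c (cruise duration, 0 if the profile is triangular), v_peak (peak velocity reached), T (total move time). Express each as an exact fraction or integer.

t_a=5 t_c=0 v_peak=20 T=10

v_max²/a_max = 26²/4 = 169
100 < 169 ⇒ no cruise
v_peak = √(100·4) = √400 = 20
t_a = 20/4 = 5; t_c = 0
T = 2·5 = 10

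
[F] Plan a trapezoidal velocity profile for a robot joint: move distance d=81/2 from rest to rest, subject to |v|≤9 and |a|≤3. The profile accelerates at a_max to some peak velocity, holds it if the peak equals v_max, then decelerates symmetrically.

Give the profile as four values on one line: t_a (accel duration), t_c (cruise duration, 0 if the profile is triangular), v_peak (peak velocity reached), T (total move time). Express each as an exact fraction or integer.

t_a=3 t_c=3/2 v_peak=9 T=15/2

v_max²/a_max = 9²/3 = 27
81/2 ≥ 27 → trapezoidal
t_a = 9/3 = 3; v_peak = 9
d_cruise = 81/2 − 27 = 27/2; t_c = (27/2)/9 = 3/2
T = 2·3 + 3/2 = 15/2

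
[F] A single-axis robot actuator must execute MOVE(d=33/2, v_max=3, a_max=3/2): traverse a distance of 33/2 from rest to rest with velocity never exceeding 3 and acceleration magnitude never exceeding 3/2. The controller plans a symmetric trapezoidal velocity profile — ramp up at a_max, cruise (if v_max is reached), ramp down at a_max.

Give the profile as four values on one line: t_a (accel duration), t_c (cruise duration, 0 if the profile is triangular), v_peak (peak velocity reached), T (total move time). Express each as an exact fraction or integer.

t_a=2 t_c=7/2 v_peak=3 T=15/2

vₘ²/aₘ = 3²/(3/2) = 6
33/2 ≥ 6 so v_max reached
t_a = 3/(3/2) = 2; v_peak = 3
d_cruise = 33/2 − 6 = 21/2; t_c = (21/2)/3 = 7/2
T = 2·2 + 7/2 = 15/2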